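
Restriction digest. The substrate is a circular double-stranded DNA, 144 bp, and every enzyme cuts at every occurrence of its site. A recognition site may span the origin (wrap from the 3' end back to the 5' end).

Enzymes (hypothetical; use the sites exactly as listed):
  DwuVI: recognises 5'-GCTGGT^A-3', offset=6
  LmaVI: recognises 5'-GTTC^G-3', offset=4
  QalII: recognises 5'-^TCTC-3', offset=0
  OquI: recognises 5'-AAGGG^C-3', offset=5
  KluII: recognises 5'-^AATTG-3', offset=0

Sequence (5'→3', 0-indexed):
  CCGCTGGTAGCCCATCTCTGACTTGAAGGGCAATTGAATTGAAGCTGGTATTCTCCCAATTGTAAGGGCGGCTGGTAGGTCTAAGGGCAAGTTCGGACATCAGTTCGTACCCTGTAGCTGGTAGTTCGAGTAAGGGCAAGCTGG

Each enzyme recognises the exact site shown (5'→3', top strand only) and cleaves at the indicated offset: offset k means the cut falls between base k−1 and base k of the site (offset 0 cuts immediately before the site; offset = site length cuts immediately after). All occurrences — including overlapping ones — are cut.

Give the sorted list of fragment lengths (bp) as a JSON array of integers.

Per-enzyme occurrences:
  DwuVI (GCTGGTA, off=6): starts [2, 43, 70, 116] → cuts [8, 49, 76, 122]
  LmaVI (GTTCG, off=4): starts [90, 102, 123] → cuts [94, 106, 127]
  QalII (TCTC, off=0): starts [14, 51] → cuts [14, 51]
  OquI (AAGGGC, off=5): starts [25, 63, 82, 131] → cuts [30, 68, 87, 136]
  KluII (AATTG, off=0): starts [31, 36, 57] → cuts [31, 36, 57]

Pooled cuts: [8, 14, 30, 31, 36, 49, 51, 57, 68, 76, 87, 94, 106, 122, 127, 136]

Fragment lengths:
  8→14: 6 bp
  14→30: 16 bp
  30→31: 1 bp
  31→36: 5 bp
  36→49: 13 bp
  49→51: 2 bp
  51→57: 6 bp
  57→68: 11 bp
  68→76: 8 bp
  76→87: 11 bp
  87→94: 7 bp
  94→106: 12 bp
  106→122: 16 bp
  122→127: 5 bp
  127→136: 9 bp
  136→8 (wrap): 144-136+8 = 16 bp

[1,2,5,5,6,6,7,8,9,11,11,12,13,16,16,16]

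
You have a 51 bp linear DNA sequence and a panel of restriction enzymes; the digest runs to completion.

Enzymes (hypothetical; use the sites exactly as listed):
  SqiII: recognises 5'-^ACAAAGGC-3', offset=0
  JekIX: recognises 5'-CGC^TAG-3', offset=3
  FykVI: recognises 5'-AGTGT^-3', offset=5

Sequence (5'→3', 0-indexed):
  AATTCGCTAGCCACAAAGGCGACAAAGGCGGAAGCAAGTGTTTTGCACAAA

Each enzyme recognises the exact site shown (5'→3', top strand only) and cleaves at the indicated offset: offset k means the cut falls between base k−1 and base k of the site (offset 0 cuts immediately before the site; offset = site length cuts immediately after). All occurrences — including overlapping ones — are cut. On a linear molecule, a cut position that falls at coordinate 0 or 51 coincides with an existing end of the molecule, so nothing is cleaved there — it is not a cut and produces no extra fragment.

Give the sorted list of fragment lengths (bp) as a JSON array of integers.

[5,7,9,10,20]

Scan for sites:
  SqiII ACAAAGGC/0: at [12, 21] ⇒ [12, 21]
  JekIX CGCTAG/3: at [4] ⇒ [7]
  FykVI AGTGT/5: at [36] ⇒ [41]

Pooled cuts: [7, 12, 21, 41]

Fragment lengths:
  [0,7): 7 bp
  [7,12): 5 bp
  [12,21): 9 bp
  [21,41): 20 bp
  [41,51): 10 bp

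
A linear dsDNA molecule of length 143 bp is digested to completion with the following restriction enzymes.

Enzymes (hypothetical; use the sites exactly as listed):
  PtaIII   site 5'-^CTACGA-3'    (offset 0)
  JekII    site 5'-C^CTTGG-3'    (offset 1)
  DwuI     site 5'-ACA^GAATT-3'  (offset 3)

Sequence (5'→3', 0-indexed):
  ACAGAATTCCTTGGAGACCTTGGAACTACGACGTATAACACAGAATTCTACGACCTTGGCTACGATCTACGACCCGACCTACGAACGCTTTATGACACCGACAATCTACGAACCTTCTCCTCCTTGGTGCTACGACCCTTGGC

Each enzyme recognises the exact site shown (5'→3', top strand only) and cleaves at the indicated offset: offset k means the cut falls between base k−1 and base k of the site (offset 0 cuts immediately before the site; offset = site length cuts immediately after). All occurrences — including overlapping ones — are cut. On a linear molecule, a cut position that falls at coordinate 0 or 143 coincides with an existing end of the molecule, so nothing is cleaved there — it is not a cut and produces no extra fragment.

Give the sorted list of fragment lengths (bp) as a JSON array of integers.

Scan for sites:
  PtaIII (CTACGA, off=0): starts [25, 47, 59, 66, 78, 105, 129] → cuts [25, 47, 59, 66, 78, 105, 129]
  JekII (CCTTGG, off=1): starts [8, 17, 53, 121, 136] → cuts [9, 18, 54, 122, 137]
  DwuI (ACAGAATT, off=3): starts [0, 39] → cuts [3, 42]

Pooled cuts: [3, 9, 18, 25, 42, 47, 54, 59, 66, 78, 105, 122, 129, 137]

Fragment lengths:
  [0,3): 3 bp
  [3,9): 6 bp
  [9,18): 9 bp
  [18,25): 7 bp
  [25,42): 17 bp
  [42,47): 5 bp
  [47,54): 7 bp
  [54,59): 5 bp
  [59,66): 7 bp
  [66,78): 12 bp
  [78,105): 27 bp
  [105,122): 17 bp
  [122,129): 7 bp
  [129,137): 8 bp
  [137,143): 6 bp

[3,5,5,6,6,7,7,7,7,8,9,12,17,17,27]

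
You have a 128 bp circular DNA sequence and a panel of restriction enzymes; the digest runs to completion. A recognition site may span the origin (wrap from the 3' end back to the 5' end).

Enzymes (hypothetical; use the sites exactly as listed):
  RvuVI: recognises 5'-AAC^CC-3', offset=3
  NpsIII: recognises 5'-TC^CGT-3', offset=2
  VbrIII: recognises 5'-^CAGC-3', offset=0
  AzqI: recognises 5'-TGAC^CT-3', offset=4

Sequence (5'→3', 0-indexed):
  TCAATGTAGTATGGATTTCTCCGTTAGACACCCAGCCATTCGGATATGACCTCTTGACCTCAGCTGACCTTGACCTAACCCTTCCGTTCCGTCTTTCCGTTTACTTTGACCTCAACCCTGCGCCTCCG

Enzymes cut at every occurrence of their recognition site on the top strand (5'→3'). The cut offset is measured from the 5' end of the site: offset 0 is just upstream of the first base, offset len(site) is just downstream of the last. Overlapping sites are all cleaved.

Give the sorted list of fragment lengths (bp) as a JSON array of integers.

[2,5,5,5,6,6,8,8,8,10,11,13,18,23]

Scan for sites:
  RvuVI AACCC/3: at [76, 113] ⇒ [79, 116]
  NpsIII TCCGT/2: at [19, 82, 87, 95, 124] ⇒ [21, 84, 89, 97, 126]
  VbrIII CAGC/0: at [32, 60] ⇒ [32, 60]
  AzqI TGACCT/4: at [46, 54, 64, 70, 106] ⇒ [50, 58, 68, 74, 110]

Pooled cuts: [21, 32, 50, 58, 60, 68, 74, 79, 84, 89, 97, 110, 116, 126]

Fragment lengths:
  21→32: 11 bp
  32→50: 18 bp
  50→58: 8 bp
  58→60: 2 bp
  60→68: 8 bp
  68→74: 6 bp
  74→79: 5 bp
  79→84: 5 bp
  84→89: 5 bp
  89→97: 8 bp
  97→110: 13 bp
  110→116: 6 bp
  116→126: 10 bp
  126→21 (wrap): 128-126+21 = 23 bp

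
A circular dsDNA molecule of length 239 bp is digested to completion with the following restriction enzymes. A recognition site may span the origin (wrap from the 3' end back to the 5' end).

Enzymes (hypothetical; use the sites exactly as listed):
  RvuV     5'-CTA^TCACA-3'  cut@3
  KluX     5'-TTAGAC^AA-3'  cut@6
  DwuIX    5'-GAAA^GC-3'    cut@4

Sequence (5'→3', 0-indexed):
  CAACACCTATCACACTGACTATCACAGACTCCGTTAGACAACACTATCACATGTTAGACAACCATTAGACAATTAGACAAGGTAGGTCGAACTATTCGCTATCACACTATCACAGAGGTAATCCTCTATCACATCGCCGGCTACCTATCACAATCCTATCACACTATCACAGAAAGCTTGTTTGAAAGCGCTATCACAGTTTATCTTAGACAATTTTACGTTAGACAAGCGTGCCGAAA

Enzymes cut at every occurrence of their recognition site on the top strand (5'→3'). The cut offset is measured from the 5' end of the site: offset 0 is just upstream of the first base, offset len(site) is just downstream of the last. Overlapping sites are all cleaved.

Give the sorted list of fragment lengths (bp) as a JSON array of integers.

[6,7,8,8,8,9,11,11,12,12,13,15,18,18,19,19,22,23]

Site scan:
  RvuV (CTATCACA, off=3): starts [6, 18, 43, 98, 106, 125, 144, 155, 163, 190] → cuts [9, 21, 46, 101, 109, 128, 147, 158, 166, 193]
  KluX (TTAGACAA, off=6): starts [33, 53, 64, 72, 205, 220] → cuts [39, 59, 70, 78, 211, 226]
  DwuIX (GAAAGC, off=4): starts [171, 183] → cuts [175, 187]

All cut coordinates (distinct, sorted): [9, 21, 39, 46, 59, 70, 78, 101, 109, 128, 147, 158, 166, 175, 187, 193, 211, 226]

Fragment lengths:
  9→21: 12 bp
  21→39: 18 bp
  39→46: 7 bp
  46→59: 13 bp
  59→70: 11 bp
  70→78: 8 bp
  78→101: 23 bp
  101→109: 8 bp
  109→128: 19 bp
  128→147: 19 bp
  147→158: 11 bp
  158→166: 8 bp
  166→175: 9 bp
  175→187: 12 bp
  187→193: 6 bp
  193→211: 18 bp
  211→226: 15 bp
  226→9 (wrap): 239-226+9 = 22 bp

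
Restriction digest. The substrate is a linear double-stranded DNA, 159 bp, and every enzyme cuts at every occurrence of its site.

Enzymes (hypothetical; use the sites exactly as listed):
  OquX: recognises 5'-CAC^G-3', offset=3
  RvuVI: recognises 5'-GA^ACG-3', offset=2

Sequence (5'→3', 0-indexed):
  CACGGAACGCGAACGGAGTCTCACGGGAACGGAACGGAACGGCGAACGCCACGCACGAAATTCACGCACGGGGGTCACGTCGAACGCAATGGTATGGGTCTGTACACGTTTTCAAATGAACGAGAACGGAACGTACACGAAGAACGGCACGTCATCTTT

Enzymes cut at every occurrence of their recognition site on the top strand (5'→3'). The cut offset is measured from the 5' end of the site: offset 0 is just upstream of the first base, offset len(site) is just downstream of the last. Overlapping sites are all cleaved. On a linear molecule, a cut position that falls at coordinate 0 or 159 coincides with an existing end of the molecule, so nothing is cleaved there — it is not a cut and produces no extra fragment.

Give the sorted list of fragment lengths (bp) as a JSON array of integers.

[3,3,4,4,4,5,5,5,5,5,6,6,7,7,7,8,9,9,9,12,12,24]

Site scan:
  OquX (CACG, off=3): starts [0, 21, 49, 53, 62, 66, 75, 104, 135, 147] → cuts [3, 24, 52, 56, 65, 69, 78, 107, 138, 150]
  RvuVI (GAACG, off=2): starts [4, 10, 26, 31, 36, 43, 81, 117, 123, 128, 141] → cuts [6, 12, 28, 33, 38, 45, 83, 119, 125, 130, 143]

Pooled cuts: [3, 6, 12, 24, 28, 33, 38, 45, 52, 56, 65, 69, 78, 83, 107, 119, 125, 130, 138, 143, 150]

Fragments:
  [0,3): 3 bp
  [3,6): 3 bp
  [6,12): 6 bp
  [12,24): 12 bp
  [24,28): 4 bp
  [28,33): 5 bp
  [33,38): 5 bp
  [38,45): 7 bp
  [45,52): 7 bp
  [52,56): 4 bp
  [56,65): 9 bp
  [65,69): 4 bp
  [69,78): 9 bp
  [78,83): 5 bp
  [83,107): 24 bp
  [107,119): 12 bp
  [119,125): 6 bp
  [125,130): 5 bp
  [130,138): 8 bp
  [138,143): 5 bp
  [143,150): 7 bp
  [150,159): 9 bp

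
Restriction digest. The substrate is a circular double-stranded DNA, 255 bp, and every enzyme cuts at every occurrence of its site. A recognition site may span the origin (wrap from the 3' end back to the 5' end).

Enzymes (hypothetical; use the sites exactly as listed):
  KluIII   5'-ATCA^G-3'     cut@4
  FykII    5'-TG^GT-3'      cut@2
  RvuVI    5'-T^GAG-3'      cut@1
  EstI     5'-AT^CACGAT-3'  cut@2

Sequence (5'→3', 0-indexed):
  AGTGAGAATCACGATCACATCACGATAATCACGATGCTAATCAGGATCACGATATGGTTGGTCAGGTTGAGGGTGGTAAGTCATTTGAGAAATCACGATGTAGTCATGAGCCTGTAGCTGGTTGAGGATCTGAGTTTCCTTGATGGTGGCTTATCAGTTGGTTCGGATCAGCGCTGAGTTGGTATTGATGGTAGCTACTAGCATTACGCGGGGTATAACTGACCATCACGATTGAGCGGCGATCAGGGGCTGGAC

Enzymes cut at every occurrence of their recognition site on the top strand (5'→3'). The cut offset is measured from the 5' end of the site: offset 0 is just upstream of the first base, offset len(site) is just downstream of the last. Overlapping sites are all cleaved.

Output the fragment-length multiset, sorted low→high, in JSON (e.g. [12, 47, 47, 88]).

Per-enzyme occurrences:
  KluIII (ATCAG, off=4): starts [39, 152, 166, 241] → cuts [43, 156, 170, 245]
  FykII (TGGT, off=2): starts [54, 58, 73, 118, 143, 158, 179, 188] → cuts [56, 60, 75, 120, 145, 160, 181, 190]
  RvuVI (TGAG, off=1): starts [2, 67, 85, 106, 122, 130, 174, 232] → cuts [3, 68, 86, 107, 123, 131, 175, 233]
  EstI (ATCACGAT, off=2): starts [7, 18, 27, 45, 91, 224] → cuts [9, 20, 29, 47, 93, 226]

Pooled cuts: [3, 9, 20, 29, 43, 47, 56, 60, 68, 75, 86, 93, 107, 120, 123, 131, 145, 156, 160, 170, 175, 181, 190, 226, 233, 245]

Fragments:
  3→9: 6 bp
  9→20: 11 bp
  20→29: 9 bp
  29→43: 14 bp
  43→47: 4 bp
  47→56: 9 bp
  56→60: 4 bp
  60→68: 8 bp
  68→75: 7 bp
  75→86: 11 bp
  86→93: 7 bp
  93→107: 14 bp
  107→120: 13 bp
  120→123: 3 bp
  123→131: 8 bp
  131→145: 14 bp
  145→156: 11 bp
  156→160: 4 bp
  160→170: 10 bp
  170→175: 5 bp
  175→181: 6 bp
  181→190: 9 bp
  190→226: 36 bp
  226→233: 7 bp
  233→245: 12 bp
  245→3 (wrap): 255-245+3 = 13 bp

[3,4,4,4,5,6,6,7,7,7,8,8,9,9,9,10,11,11,11,12,13,13,14,14,14,36]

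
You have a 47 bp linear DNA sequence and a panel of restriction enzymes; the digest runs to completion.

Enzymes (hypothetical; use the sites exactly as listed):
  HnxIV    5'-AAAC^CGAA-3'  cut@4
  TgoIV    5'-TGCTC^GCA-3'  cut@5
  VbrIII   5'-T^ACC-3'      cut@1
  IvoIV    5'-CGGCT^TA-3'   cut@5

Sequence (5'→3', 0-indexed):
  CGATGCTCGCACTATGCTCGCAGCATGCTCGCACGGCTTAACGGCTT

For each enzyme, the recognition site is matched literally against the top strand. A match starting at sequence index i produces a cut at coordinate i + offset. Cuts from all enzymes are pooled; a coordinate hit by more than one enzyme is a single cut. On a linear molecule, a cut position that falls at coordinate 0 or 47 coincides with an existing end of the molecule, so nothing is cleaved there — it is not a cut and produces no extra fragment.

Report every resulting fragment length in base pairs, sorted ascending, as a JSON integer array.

[8,8,9,11,11]

Scan for sites:
  HnxIV (AAACCGAA, off=4): no sites
  TgoIV (TGCTCGCA, off=5): starts [3, 14, 25] → cuts [8, 19, 30]
  VbrIII (TACC, off=1): no sites
  IvoIV (CGGCTTA, off=5): starts [33] → cuts [38]

Pooled cuts: [8, 19, 30, 38]

Fragments:
  [0,8): 8 bp
  [8,19): 11 bp
  [19,30): 11 bp
  [30,38): 8 bp
  [38,47): 9 bp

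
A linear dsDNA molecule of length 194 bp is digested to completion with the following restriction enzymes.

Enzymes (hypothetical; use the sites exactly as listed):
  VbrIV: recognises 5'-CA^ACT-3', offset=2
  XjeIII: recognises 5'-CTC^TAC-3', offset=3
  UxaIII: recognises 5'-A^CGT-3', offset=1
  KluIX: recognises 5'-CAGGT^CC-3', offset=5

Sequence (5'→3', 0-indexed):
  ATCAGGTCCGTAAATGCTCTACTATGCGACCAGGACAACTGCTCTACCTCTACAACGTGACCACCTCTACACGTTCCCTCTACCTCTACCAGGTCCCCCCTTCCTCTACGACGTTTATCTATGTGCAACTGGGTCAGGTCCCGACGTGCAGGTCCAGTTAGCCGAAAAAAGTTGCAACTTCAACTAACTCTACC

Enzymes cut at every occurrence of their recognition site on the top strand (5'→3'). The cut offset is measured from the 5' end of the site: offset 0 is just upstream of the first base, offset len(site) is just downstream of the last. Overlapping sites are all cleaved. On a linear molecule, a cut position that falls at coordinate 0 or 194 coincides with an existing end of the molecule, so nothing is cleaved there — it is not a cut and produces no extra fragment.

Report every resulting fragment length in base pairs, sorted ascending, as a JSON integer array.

Per-enzyme occurrences:
  VbrIV CAACT/2: at [35, 125, 174, 180] ⇒ [37, 127, 176, 182]
  XjeIII CTCTAC/3: at [16, 41, 47, 64, 77, 83, 103, 187] ⇒ [19, 44, 50, 67, 80, 86, 106, 190]
  UxaIII ACGT/1: at [54, 70, 110, 143] ⇒ [55, 71, 111, 144]
  KluIX CAGGTCC/5: at [2, 89, 134, 148] ⇒ [7, 94, 139, 153]

All cut coordinates (distinct, sorted): [7, 19, 37, 44, 50, 55, 67, 71, 80, 86, 94, 106, 111, 127, 139, 144, 153, 176, 182, 190]

Fragments:
  [0,7): 7 bp
  [7,19): 12 bp
  [19,37): 18 bp
  [37,44): 7 bp
  [44,50): 6 bp
  [50,55): 5 bp
  [55,67): 12 bp
  [67,71): 4 bp
  [71,80): 9 bp
  [80,86): 6 bp
  [86,94): 8 bp
  [94,106): 12 bp
  [106,111): 5 bp
  [111,127): 16 bp
  [127,139): 12 bp
  [139,144): 5 bp
  [144,153): 9 bp
  [153,176): 23 bp
  [176,182): 6 bp
  [182,190): 8 bp
  [190,194): 4 bp

[4,4,5,5,5,6,6,6,7,7,8,8,9,9,12,12,12,12,16,18,23]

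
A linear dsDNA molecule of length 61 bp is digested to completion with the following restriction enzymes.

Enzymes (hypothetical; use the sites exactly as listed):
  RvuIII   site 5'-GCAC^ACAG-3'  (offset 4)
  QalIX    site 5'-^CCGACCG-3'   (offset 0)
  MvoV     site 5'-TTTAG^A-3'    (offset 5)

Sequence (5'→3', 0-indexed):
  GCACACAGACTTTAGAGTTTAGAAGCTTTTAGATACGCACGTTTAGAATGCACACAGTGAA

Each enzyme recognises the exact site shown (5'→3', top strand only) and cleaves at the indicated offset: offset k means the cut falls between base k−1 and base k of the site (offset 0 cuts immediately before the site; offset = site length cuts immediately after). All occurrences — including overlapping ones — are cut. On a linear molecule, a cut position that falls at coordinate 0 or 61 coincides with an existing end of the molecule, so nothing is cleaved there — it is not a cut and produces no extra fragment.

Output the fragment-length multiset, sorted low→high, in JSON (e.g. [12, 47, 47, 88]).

Site scan:
  RvuIII GCACACAG/4: at [0, 49] ⇒ [4, 53]
  QalIX (CCGACCG, off=0): no sites
  MvoV TTTAGA/5: at [10, 17, 27, 41] ⇒ [15, 22, 32, 46]

Pooled cuts: [4, 15, 22, 32, 46, 53]

Fragments:
  [0,4): 4 bp
  [4,15): 11 bp
  [15,22): 7 bp
  [22,32): 10 bp
  [32,46): 14 bp
  [46,53): 7 bp
  [53,61): 8 bp

[4,7,7,8,10,11,14]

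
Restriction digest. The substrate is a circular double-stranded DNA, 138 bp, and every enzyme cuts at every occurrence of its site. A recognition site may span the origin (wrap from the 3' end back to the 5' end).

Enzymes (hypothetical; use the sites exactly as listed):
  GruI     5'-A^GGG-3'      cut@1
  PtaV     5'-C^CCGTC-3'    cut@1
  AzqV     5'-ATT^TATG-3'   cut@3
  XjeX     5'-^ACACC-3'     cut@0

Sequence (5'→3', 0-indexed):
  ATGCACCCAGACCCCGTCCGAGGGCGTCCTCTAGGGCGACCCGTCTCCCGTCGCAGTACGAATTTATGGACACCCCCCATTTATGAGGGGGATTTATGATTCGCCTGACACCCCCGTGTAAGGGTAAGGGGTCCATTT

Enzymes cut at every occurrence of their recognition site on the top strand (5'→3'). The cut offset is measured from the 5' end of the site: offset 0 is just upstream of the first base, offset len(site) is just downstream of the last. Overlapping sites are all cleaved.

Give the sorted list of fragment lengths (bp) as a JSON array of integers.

[5,5,6,7,7,8,8,10,12,12,13,14,14,17]

Scan for sites:
  GruI AGGG/1: at [20, 32, 85, 120, 126] ⇒ [21, 33, 86, 121, 127]
  PtaV CCCGTC/1: at [12, 39, 46] ⇒ [13, 40, 47]
  AzqV ATTTATG/3: at [61, 78, 91, 134] ⇒ [64, 81, 94, 137]
  XjeX ACACC/0: at [69, 107] ⇒ [69, 107]

Pooled cuts: [13, 21, 33, 40, 47, 64, 69, 81, 86, 94, 107, 121, 127, 137]

Fragments:
  13→21: 8 bp
  21→33: 12 bp
  33→40: 7 bp
  40→47: 7 bp
  47→64: 17 bp
  64→69: 5 bp
  69→81: 12 bp
  81→86: 5 bp
  86→94: 8 bp
  94→107: 13 bp
  107→121: 14 bp
  121→127: 6 bp
  127→137: 10 bp
  137→13 (wrap): 138-137+13 = 14 bp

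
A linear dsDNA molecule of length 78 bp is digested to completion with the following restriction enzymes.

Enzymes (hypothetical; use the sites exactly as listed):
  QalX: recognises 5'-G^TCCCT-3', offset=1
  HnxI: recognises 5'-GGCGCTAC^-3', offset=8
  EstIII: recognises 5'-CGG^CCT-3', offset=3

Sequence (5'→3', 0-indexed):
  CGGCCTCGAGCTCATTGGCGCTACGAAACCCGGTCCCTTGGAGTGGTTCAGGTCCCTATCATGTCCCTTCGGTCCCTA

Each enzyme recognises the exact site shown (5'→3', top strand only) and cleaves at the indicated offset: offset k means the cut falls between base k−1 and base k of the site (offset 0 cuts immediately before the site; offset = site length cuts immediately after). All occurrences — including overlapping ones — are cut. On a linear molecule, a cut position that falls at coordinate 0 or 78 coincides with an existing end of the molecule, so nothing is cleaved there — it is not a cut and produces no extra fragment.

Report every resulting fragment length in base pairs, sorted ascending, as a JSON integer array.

Scan for sites:
  QalX (GTCCCT, off=1): starts [32, 51, 62, 71] → cuts [33, 52, 63, 72]
  HnxI (GGCGCTAC, off=8): starts [16] → cuts [24]
  EstIII (CGGCCT, off=3): starts [0] → cuts [3]

Pooled cuts: [3, 24, 33, 52, 63, 72]

Fragment lengths:
  [0,3): 3 bp
  [3,24): 21 bp
  [24,33): 9 bp
  [33,52): 19 bp
  [52,63): 11 bp
  [63,72): 9 bp
  [72,78): 6 bp

[3,6,9,9,11,19,21]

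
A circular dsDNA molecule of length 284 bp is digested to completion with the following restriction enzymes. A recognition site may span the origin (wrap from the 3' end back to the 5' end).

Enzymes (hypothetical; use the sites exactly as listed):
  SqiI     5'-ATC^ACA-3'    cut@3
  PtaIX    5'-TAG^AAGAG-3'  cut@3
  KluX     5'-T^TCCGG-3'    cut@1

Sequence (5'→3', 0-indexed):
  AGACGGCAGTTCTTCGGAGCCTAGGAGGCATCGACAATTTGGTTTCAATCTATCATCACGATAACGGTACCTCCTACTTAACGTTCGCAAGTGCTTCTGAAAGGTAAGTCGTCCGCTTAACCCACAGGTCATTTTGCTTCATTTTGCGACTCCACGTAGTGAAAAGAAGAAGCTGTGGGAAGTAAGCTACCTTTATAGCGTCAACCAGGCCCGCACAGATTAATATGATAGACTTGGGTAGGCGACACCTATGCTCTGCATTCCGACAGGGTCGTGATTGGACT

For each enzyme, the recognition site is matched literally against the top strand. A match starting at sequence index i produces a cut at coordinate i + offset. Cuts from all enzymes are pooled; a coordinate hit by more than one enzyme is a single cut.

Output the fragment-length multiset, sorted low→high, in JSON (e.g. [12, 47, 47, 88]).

[284]

Per-enzyme occurrences:
  SqiI (ATCACA, off=3): no sites
  PtaIX (TAGAAGAG, off=3): no sites
  KluX (TTCCGG, off=1): no sites

All cut coordinates (distinct, sorted): ∅

Fragment lengths:
  no cuts → one circular fragment of 284 bp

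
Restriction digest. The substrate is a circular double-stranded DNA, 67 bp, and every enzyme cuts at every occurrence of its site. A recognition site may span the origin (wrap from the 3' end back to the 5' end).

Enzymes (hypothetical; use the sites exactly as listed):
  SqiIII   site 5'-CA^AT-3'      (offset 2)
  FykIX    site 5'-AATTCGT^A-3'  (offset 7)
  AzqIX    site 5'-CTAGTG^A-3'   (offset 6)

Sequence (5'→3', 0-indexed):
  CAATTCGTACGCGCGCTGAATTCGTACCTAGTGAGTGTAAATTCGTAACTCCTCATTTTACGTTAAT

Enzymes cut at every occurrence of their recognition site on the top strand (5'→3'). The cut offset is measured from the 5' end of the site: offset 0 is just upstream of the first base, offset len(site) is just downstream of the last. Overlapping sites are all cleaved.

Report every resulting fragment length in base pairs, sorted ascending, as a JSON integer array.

[6,8,13,17,23]

Per-enzyme occurrences:
  SqiIII (CAAT, off=2): starts [0] → cuts [2]
  FykIX (AATTCGTA, off=7): starts [1, 18, 39] → cuts [8, 25, 46]
  AzqIX (CTAGTGA, off=6): starts [27] → cuts [33]

Pooled cuts: [2, 8, 25, 33, 46]

Fragment lengths:
  2→8: 6 bp
  8→25: 17 bp
  25→33: 8 bp
  33→46: 13 bp
  46→2 (wrap): 67-46+2 = 23 bp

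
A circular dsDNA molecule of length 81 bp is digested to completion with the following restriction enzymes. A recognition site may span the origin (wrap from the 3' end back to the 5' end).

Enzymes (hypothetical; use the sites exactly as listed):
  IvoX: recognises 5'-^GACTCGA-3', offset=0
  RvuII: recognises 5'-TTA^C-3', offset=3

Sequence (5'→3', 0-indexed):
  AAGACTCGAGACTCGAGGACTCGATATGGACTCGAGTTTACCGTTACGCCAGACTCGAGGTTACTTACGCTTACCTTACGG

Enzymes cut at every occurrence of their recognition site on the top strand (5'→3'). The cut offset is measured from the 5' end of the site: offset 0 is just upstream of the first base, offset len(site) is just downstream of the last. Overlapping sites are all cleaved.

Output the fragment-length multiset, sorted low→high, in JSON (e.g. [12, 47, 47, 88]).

[4,5,5,5,6,6,7,8,11,12,12]

Scan for sites:
  IvoX GACTCGA/0: at [2, 9, 17, 28, 51] ⇒ [2, 9, 17, 28, 51]
  RvuII TTAC/3: at [37, 43, 60, 64, 70, 75] ⇒ [40, 46, 63, 67, 73, 78]

Pooled cuts: [2, 9, 17, 28, 40, 46, 51, 63, 67, 73, 78]

Fragments:
  2→9: 7 bp
  9→17: 8 bp
  17→28: 11 bp
  28→40: 12 bp
  40→46: 6 bp
  46→51: 5 bp
  51→63: 12 bp
  63→67: 4 bp
  67→73: 6 bp
  73→78: 5 bp
  78→2 (wrap): 81-78+2 = 5 bp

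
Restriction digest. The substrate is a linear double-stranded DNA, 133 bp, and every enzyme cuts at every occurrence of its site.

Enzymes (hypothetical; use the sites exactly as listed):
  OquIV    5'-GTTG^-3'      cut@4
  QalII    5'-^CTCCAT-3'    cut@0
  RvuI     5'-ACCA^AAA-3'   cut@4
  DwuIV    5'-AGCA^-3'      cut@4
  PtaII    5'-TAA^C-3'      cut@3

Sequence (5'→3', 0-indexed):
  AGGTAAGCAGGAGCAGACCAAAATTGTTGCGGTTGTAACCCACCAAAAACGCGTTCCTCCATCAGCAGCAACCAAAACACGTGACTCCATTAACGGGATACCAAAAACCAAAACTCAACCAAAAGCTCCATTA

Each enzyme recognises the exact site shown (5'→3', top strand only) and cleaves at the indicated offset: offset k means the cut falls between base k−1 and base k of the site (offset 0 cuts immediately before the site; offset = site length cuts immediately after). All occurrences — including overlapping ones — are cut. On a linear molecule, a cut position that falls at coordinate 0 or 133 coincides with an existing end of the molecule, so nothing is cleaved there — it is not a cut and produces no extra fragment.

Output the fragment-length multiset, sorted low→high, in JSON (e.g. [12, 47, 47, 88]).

[3,3,4,4,5,6,6,7,7,8,9,9,9,10,10,11,11,11]

Per-enzyme occurrences:
  OquIV GTTG/4: at [25, 31] ⇒ [29, 35]
  QalII CTCCAT/0: at [56, 84, 125] ⇒ [56, 84, 125]
  RvuI ACCAAAA/4: at [16, 41, 70, 99, 106, 117] ⇒ [20, 45, 74, 103, 110, 121]
  DwuIV AGCA/4: at [5, 11, 63, 66] ⇒ [9, 15, 67, 70]
  PtaII TAAC/3: at [35, 90] ⇒ [38, 93]

Pooled cuts: [9, 15, 20, 29, 35, 38, 45, 56, 67, 70, 74, 84, 93, 103, 110, 121, 125]

Fragment lengths:
  [0,9): 9 bp
  [9,15): 6 bp
  [15,20): 5 bp
  [20,29): 9 bp
  [29,35): 6 bp
  [35,38): 3 bp
  [38,45): 7 bp
  [45,56): 11 bp
  [56,67): 11 bp
  [67,70): 3 bp
  [70,74): 4 bp
  [74,84): 10 bp
  [84,93): 9 bp
  [93,103): 10 bp
  [103,110): 7 bp
  [110,121): 11 bp
  [121,125): 4 bp
  [125,133): 8 bp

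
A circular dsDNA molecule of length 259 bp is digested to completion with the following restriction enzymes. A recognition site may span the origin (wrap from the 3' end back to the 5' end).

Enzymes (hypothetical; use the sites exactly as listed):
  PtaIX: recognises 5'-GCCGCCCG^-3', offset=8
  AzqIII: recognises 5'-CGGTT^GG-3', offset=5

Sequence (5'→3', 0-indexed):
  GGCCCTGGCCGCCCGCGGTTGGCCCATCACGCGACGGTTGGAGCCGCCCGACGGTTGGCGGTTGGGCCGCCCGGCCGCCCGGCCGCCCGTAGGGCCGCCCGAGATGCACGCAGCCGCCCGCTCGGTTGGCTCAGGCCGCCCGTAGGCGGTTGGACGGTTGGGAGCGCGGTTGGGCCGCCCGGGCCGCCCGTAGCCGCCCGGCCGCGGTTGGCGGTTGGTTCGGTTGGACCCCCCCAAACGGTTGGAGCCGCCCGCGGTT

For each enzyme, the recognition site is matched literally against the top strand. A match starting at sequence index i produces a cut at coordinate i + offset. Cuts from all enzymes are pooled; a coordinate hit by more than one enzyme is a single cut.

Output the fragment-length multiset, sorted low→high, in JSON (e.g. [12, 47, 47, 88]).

[5,5,6,7,7,7,8,8,8,9,9,9,9,10,10,10,11,11,12,12,15,15,18,19,19]

Per-enzyme occurrences:
  PtaIX GCCGCCCG/8: at [7, 42, 65, 73, 81, 93, 112, 134, 173, 182, 192, 246] ⇒ [15, 50, 73, 81, 89, 101, 120, 142, 181, 190, 200, 254]
  AzqIII CGGTTGG/5: at [15, 34, 51, 58, 122, 146, 154, 166, 204, 211, 220, 238, 254] ⇒ [0, 20, 39, 56, 63, 127, 151, 159, 171, 209, 216, 225, 243]

Pooled cuts: [0, 15, 20, 39, 50, 56, 63, 73, 81, 89, 101, 120, 127, 142, 151, 159, 171, 181, 190, 200, 209, 216, 225, 243, 254]

Fragment lengths:
  0→15: 15 bp
  15→20: 5 bp
  20→39: 19 bp
  39→50: 11 bp
  50→56: 6 bp
  56→63: 7 bp
  63→73: 10 bp
  73→81: 8 bp
  81→89: 8 bp
  89→101: 12 bp
  101→120: 19 bp
  120→127: 7 bp
  127→142: 15 bp
  142→151: 9 bp
  151→159: 8 bp
  159→171: 12 bp
  171→181: 10 bp
  181→190: 9 bp
  190→200: 10 bp
  200→209: 9 bp
  209→216: 7 bp
  216→225: 9 bp
  225→243: 18 bp
  243→254: 11 bp
  254→0 (wrap): 259-254+0 = 5 bp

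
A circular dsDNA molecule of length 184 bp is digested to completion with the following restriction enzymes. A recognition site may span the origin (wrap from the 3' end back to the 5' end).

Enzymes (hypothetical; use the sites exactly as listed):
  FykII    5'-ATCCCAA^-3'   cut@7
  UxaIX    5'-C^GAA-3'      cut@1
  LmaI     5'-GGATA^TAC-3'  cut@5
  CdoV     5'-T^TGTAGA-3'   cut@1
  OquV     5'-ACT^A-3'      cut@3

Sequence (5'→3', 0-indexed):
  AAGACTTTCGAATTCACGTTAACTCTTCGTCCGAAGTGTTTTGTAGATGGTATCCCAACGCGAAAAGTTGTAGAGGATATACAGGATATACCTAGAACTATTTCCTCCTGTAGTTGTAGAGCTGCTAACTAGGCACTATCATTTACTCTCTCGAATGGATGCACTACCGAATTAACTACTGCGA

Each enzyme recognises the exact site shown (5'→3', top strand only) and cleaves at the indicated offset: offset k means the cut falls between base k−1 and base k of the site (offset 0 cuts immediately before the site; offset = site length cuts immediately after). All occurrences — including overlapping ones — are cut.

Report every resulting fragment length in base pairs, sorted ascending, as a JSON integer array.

[3,3,5,7,7,9,9,9,11,11,11,13,15,15,16,17,23]

Site scan:
  FykII ATCCCAA/7: at [51] ⇒ [58]
  UxaIX CGAA/1: at [8, 31, 60, 151, 167, 181] ⇒ [9, 32, 61, 152, 168, 182]
  LmaI GGATATAC/5: at [74, 83] ⇒ [79, 88]
  CdoV TTGTAGA/1: at [40, 67, 113] ⇒ [41, 68, 114]
  OquV ACTA/3: at [96, 127, 134, 162, 174] ⇒ [99, 130, 137, 165, 177]

All cut coordinates (distinct, sorted): [9, 32, 41, 58, 61, 68, 79, 88, 99, 114, 130, 137, 152, 165, 168, 177, 182]

Fragments:
  9→32: 23 bp
  32→41: 9 bp
  41→58: 17 bp
  58→61: 3 bp
  61→68: 7 bp
  68→79: 11 bp
  79→88: 9 bp
  88→99: 11 bp
  99→114: 15 bp
  114→130: 16 bp
  130→137: 7 bp
  137→152: 15 bp
  152→165: 13 bp
  165→168: 3 bp
  168→177: 9 bp
  177→182: 5 bp
  182→9 (wrap): 184-182+9 = 11 bp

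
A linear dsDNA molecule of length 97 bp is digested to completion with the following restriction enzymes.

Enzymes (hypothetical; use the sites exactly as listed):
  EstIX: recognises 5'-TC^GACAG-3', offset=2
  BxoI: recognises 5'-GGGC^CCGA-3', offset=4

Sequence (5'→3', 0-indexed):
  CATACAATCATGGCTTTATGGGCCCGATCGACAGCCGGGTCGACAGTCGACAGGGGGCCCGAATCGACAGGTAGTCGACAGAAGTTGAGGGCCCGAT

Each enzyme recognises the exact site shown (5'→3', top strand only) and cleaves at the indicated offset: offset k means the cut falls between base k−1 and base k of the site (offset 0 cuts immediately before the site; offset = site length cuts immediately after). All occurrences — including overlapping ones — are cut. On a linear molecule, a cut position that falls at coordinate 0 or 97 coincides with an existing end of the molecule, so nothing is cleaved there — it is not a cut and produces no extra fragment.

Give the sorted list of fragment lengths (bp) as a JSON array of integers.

Per-enzyme occurrences:
  EstIX (TCGACAG, off=2): starts [27, 39, 46, 63, 74] → cuts [29, 41, 48, 65, 76]
  BxoI (GGGCCCGA, off=4): starts [19, 54, 88] → cuts [23, 58, 92]

All cut coordinates (distinct, sorted): [23, 29, 41, 48, 58, 65, 76, 92]

Fragments:
  [0,23): 23 bp
  [23,29): 6 bp
  [29,41): 12 bp
  [41,48): 7 bp
  [48,58): 10 bp
  [58,65): 7 bp
  [65,76): 11 bp
  [76,92): 16 bp
  [92,97): 5 bp

[5,6,7,7,10,11,12,16,23]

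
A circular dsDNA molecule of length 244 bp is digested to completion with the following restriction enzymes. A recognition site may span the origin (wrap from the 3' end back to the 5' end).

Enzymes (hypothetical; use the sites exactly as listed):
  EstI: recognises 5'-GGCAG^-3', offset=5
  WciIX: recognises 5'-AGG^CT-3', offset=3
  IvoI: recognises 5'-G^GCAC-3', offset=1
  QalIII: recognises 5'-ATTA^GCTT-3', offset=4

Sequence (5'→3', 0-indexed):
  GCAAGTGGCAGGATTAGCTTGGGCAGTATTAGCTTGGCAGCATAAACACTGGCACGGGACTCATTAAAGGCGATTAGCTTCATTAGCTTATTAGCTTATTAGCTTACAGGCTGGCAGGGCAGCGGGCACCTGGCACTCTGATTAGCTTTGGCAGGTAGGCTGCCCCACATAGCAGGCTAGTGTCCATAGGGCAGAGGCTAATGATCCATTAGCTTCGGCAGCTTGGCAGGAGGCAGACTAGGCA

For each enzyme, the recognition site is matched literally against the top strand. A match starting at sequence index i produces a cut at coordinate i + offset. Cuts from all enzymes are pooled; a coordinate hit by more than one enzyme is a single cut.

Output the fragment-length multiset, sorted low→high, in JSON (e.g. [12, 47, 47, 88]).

Site scan:
  EstI (GGCAG, off=5): starts [6, 21, 35, 112, 117, 149, 189, 216, 224, 231, 240] → cuts [1, 11, 26, 40, 117, 122, 154, 194, 221, 229, 236]
  WciIX (AGGCT, off=3): starts [107, 156, 173, 194] → cuts [110, 159, 176, 197]
  IvoI (GGCAC, off=1): starts [50, 124, 131] → cuts [51, 125, 132]
  QalIII (ATTAGCTT, off=4): starts [12, 27, 72, 81, 89, 97, 140, 207] → cuts [16, 31, 76, 85, 93, 101, 144, 211]

All cut coordinates (distinct, sorted): [1, 11, 16, 26, 31, 40, 51, 76, 85, 93, 101, 110, 117, 122, 125, 132, 144, 154, 159, 176, 194, 197, 211, 221, 229, 236]

Fragments:
  1→11: 10 bp
  11→16: 5 bp
  16→26: 10 bp
  26→31: 5 bp
  31→40: 9 bp
  40→51: 11 bp
  51→76: 25 bp
  76→85: 9 bp
  85→93: 8 bp
  93→101: 8 bp
  101→110: 9 bp
  110→117: 7 bp
  117→122: 5 bp
  122→125: 3 bp
  125→132: 7 bp
  132→144: 12 bp
  144→154: 10 bp
  154→159: 5 bp
  159→176: 17 bp
  176→194: 18 bp
  194→197: 3 bp
  197→211: 14 bp
  211→221: 10 bp
  221→229: 8 bp
  229→236: 7 bp
  236→1 (wrap): 244-236+1 = 9 bp

[3,3,5,5,5,5,7,7,7,8,8,8,9,9,9,9,10,10,10,10,11,12,14,17,18,25]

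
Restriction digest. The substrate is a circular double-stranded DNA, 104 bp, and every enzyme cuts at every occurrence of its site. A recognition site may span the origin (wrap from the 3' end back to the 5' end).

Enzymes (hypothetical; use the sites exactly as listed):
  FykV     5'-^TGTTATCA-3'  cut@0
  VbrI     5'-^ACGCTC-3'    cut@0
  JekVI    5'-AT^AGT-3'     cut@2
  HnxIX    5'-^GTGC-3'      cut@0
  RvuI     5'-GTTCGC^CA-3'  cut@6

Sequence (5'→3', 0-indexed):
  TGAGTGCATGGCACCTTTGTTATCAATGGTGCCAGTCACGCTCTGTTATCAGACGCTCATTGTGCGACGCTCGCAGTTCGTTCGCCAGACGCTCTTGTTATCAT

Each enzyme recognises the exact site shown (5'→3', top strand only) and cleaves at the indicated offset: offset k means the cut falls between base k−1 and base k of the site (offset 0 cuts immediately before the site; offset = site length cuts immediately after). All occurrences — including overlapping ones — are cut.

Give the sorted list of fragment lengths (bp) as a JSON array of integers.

Per-enzyme occurrences:
  FykV (TGTTATCA, off=0): starts [17, 43, 95] → cuts [17, 43, 95]
  VbrI (ACGCTC, off=0): starts [37, 52, 66, 88] → cuts [37, 52, 66, 88]
  JekVI (ATAGT, off=2): no sites
  HnxIX (GTGC, off=0): starts [3, 28, 61] → cuts [3, 28, 61]
  RvuI (GTTCGCCA, off=6): starts [79] → cuts [85]

Pooled cuts: [3, 17, 28, 37, 43, 52, 61, 66, 85, 88, 95]

Fragment lengths:
  3→17: 14 bp
  17→28: 11 bp
  28→37: 9 bp
  37→43: 6 bp
  43→52: 9 bp
  52→61: 9 bp
  61→66: 5 bp
  66→85: 19 bp
  85→88: 3 bp
  88→95: 7 bp
  95→3 (wrap): 104-95+3 = 12 bp

[3,5,6,7,9,9,9,11,12,14,19]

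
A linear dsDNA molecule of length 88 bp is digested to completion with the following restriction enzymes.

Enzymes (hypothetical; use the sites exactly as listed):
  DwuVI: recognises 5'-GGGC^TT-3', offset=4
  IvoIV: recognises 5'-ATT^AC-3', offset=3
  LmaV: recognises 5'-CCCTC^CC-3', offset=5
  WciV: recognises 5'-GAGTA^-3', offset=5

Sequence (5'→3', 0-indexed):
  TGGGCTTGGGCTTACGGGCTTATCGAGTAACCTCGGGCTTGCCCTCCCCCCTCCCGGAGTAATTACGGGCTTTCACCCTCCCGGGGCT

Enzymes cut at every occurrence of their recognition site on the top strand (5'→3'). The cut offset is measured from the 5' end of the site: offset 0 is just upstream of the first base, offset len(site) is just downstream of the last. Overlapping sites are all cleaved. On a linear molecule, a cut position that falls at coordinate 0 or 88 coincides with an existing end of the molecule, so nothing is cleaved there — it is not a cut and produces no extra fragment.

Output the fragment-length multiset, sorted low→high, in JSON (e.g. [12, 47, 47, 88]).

Scan for sites:
  DwuVI (GGGCTT, off=4): starts [1, 7, 15, 34, 66] → cuts [5, 11, 19, 38, 70]
  IvoIV (ATTAC, off=3): starts [61] → cuts [64]
  LmaV (CCCTCCC, off=5): starts [41, 48, 75] → cuts [46, 53, 80]
  WciV (GAGTA, off=5): starts [24, 56] → cuts [29, 61]

Pooled cuts: [5, 11, 19, 29, 38, 46, 53, 61, 64, 70, 80]

Fragment lengths:
  [0,5): 5 bp
  [5,11): 6 bp
  [11,19): 8 bp
  [19,29): 10 bp
  [29,38): 9 bp
  [38,46): 8 bp
  [46,53): 7 bp
  [53,61): 8 bp
  [61,64): 3 bp
  [64,70): 6 bp
  [70,80): 10 bp
  [80,88): 8 bp

[3,5,6,6,7,8,8,8,8,9,10,10]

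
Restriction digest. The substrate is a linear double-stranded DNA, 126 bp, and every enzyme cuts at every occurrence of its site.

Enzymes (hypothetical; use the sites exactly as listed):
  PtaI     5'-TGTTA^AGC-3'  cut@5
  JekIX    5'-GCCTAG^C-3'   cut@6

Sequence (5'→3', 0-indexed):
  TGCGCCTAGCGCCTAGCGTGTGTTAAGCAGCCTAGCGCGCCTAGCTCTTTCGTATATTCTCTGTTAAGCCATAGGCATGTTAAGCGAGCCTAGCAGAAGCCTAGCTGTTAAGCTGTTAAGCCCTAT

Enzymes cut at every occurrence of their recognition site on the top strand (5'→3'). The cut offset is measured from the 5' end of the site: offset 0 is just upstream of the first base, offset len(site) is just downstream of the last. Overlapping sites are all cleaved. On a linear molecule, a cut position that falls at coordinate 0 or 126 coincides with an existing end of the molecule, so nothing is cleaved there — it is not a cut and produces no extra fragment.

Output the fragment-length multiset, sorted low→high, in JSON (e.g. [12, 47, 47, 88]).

Scan for sites:
  PtaI TGTTAAGC/5: at [20, 61, 77, 105, 113] ⇒ [25, 66, 82, 110, 118]
  JekIX GCCTAGC/6: at [3, 10, 29, 38, 87, 98] ⇒ [9, 16, 35, 44, 93, 104]

Pooled cuts: [9, 16, 25, 35, 44, 66, 82, 93, 104, 110, 118]

Fragment lengths:
  [0,9): 9 bp
  [9,16): 7 bp
  [16,25): 9 bp
  [25,35): 10 bp
  [35,44): 9 bp
  [44,66): 22 bp
  [66,82): 16 bp
  [82,93): 11 bp
  [93,104): 11 bp
  [104,110): 6 bp
  [110,118): 8 bp
  [118,126): 8 bp

[6,7,8,8,9,9,9,10,11,11,16,22]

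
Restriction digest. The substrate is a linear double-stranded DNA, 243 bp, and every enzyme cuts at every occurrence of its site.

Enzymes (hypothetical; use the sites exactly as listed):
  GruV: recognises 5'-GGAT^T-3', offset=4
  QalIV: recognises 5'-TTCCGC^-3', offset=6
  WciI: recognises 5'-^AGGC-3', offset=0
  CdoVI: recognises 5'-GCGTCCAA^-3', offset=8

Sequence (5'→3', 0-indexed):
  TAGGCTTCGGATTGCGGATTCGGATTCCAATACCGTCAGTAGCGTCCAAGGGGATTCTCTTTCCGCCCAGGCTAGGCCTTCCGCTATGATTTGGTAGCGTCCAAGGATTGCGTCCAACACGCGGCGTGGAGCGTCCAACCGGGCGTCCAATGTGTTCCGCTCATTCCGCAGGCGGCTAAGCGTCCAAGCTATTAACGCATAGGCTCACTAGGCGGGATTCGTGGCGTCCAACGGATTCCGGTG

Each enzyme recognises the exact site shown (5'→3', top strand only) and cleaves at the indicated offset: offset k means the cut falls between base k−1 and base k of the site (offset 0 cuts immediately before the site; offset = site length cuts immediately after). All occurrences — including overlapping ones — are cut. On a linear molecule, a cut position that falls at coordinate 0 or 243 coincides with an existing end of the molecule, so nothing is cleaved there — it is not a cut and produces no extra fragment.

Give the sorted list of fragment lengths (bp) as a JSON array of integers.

[1,2,4,5,5,6,6,7,7,9,9,9,9,10,11,11,11,12,13,13,18,20,21,24]

Site scan:
  GruV GGATT/4: at [8, 15, 21, 51, 104, 214, 232] ⇒ [12, 19, 25, 55, 108, 218, 236]
  QalIV TTCCGC/6: at [60, 78, 154, 163] ⇒ [66, 84, 160, 169]
  WciI AGGC/0: at [1, 68, 73, 169, 200, 209] ⇒ [1, 68, 73, 169, 200, 209]
  CdoVI GCGTCCAA/8: at [41, 96, 109, 130, 142, 179, 223] ⇒ [49, 104, 117, 138, 150, 187, 231]

All cut coordinates (distinct, sorted): [1, 12, 19, 25, 49, 55, 66, 68, 73, 84, 104, 108, 117, 138, 150, 160, 169, 187, 200, 209, 218, 231, 236]

Fragments:
  [0,1): 1 bp
  [1,12): 11 bp
  [12,19): 7 bp
  [19,25): 6 bp
  [25,49): 24 bp
  [49,55): 6 bp
  [55,66): 11 bp
  [66,68): 2 bp
  [68,73): 5 bp
  [73,84): 11 bp
  [84,104): 20 bp
  [104,108): 4 bp
  [108,117): 9 bp
  [117,138): 21 bp
  [138,150): 12 bp
  [150,160): 10 bp
  [160,169): 9 bp
  [169,187): 18 bp
  [187,200): 13 bp
  [200,209): 9 bp
  [209,218): 9 bp
  [218,231): 13 bp
  [231,236): 5 bp
  [236,243): 7 bp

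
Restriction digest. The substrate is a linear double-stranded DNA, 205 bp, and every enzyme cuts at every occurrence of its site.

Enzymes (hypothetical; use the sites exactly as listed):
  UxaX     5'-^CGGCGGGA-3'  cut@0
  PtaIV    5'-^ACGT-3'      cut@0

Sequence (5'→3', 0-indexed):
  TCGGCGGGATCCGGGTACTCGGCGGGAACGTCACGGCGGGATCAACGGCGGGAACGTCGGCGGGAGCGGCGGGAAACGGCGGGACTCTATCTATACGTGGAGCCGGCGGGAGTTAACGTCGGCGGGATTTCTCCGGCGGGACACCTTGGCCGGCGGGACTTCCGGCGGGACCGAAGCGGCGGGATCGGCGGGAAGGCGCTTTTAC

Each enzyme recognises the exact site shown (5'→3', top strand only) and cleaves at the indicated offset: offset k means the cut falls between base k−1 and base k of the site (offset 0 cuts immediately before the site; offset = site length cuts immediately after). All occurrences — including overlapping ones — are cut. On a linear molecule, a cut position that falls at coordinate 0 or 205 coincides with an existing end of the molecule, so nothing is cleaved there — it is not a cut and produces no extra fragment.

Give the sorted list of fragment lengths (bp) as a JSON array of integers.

[1,4,4,6,8,8,9,9,9,10,12,12,12,14,14,17,18,18,20]

Per-enzyme occurrences:
  UxaX CGGCGGGA/0: at [1, 19, 33, 45, 57, 66, 76, 103, 119, 133, 150, 162, 176, 185] ⇒ [1, 19, 33, 45, 57, 66, 76, 103, 119, 133, 150, 162, 176, 185]
  PtaIV ACGT/0: at [27, 53, 94, 115] ⇒ [27, 53, 94, 115]

Pooled cuts: [1, 19, 27, 33, 45, 53, 57, 66, 76, 94, 103, 115, 119, 133, 150, 162, 176, 185]

Fragment lengths:
  [0,1): 1 bp
  [1,19): 18 bp
  [19,27): 8 bp
  [27,33): 6 bp
  [33,45): 12 bp
  [45,53): 8 bp
  [53,57): 4 bp
  [57,66): 9 bp
  [66,76): 10 bp
  [76,94): 18 bp
  [94,103): 9 bp
  [103,115): 12 bp
  [115,119): 4 bp
  [119,133): 14 bp
  [133,150): 17 bp
  [150,162): 12 bp
  [162,176): 14 bp
  [176,185): 9 bp
  [185,205): 20 bp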